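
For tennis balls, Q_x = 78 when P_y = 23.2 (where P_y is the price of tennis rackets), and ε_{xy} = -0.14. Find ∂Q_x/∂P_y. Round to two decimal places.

ε = (∂Q_x/∂P_y)·(P_y/Q_x) ⇒ ∂Q_x/∂P_y = ε·Q_x/P_y = -0.14 × 78/23.2 ≈ -0.47.

-0.47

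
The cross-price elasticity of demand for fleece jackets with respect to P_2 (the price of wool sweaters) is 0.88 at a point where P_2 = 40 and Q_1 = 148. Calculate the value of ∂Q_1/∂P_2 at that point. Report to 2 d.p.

3.26

ε = (∂Q_1/∂P_2)·(P_2/Q_1) ⇒ ∂Q_1/∂P_2 = ε·Q_1/P_2 = 0.88 × 148/40 ≈ 3.26.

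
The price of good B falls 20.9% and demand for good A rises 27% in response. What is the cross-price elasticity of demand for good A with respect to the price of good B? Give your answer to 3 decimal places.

ε = (%ΔQ of good A) / (%ΔP of good B) = (27%) / (-20.9%) ≈ -1.292.

-1.292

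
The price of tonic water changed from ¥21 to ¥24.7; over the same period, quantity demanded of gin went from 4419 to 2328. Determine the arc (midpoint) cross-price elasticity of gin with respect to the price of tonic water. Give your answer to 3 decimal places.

ΔQ_A = 2328 − 4419 = -2091; ΔP_B = 24.7 − 21 = 3.7.
Midpoints: Q̄_A = 3373.5, P̄_B = 22.85.
ε = (ΔQ_A/Q̄_A)/(ΔP_B/P̄_B) = (-2091/3373.5)/(3.7/22.85) ≈ -3.828.

-3.828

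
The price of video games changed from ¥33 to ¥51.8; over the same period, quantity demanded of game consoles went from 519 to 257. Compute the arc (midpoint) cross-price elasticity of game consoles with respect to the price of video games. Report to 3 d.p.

-1.523

ΔQ_A = 257 − 519 = -262; ΔP_B = 51.8 − 33 = 18.8.
Midpoints: Q̄_A = 388.0, P̄_B = 42.40.
ε = (ΔQ_A/Q̄_A)/(ΔP_B/P̄_B) = (-262/388.0)/(18.8/42.40) ≈ -1.523.
ε < 0: game consoles and video games are complements.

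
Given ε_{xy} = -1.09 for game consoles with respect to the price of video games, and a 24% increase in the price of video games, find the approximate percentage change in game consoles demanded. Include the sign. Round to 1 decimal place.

-26.2%

%ΔQ ≈ ε × %ΔP of video games = -1.09 × (24%) = -26.2%.
Demand for game consoles falls by about 26.2%.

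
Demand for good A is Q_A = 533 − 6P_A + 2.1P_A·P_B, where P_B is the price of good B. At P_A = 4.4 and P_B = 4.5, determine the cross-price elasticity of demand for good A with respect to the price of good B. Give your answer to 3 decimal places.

0.076

At P_A = 4.4 and P_B = 4.5: Q_A = 548.18.
∂Q_A/∂P_B = 2.1P_A = 2.1(4.4) = 9.2400.
ε = (∂Q_A/∂P_B)(P_B/Q_A) = 9.2400 × (4.5/548.18) ≈ 0.076.
ε > 0: substitutes.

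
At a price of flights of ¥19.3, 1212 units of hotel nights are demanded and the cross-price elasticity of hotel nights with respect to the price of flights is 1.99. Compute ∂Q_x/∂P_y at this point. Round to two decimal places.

ε = (∂Q_x/∂P_y)·(P_y/Q_x) ⇒ ∂Q_x/∂P_y = ε·Q_x/P_y = 1.99 × 1212/19.3 ≈ 124.97.

124.97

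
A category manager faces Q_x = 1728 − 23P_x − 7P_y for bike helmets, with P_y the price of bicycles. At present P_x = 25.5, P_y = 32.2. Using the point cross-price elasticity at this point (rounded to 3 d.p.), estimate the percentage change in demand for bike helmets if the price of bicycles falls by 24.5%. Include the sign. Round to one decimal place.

At P_x = 25.5, P_y = 32.2: Q_x = 916.1.
∂Q_x/∂P_y = -7.
ε = (∂Q_x/∂P_y)(P_y/Q_x) = -7.0000 × 32.2/916.1 ≈ -0.246.
%ΔQ_x ≈ ε × %ΔP_y = -0.246 × (-24.5%) = 6.0%.

6.0%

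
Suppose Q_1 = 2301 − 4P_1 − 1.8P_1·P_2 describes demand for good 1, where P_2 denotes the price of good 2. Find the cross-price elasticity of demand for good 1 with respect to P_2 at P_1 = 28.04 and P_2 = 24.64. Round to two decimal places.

-1.32

At P_1 = 28.04 and P_2 = 24.64: Q_1 = 945.210.
∂Q_1/∂P_2 = -1.8P_1 = -1.8(28.04) = -50.4720.
ε = (∂Q_1/∂P_2)(P_2/Q_1) = -50.4720 × (24.64/945.210) ≈ -1.32.
ε < 0: complements.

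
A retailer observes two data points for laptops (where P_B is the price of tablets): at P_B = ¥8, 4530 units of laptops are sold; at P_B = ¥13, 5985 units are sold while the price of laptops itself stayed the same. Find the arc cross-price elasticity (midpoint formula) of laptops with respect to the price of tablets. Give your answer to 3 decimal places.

0.581

ΔQ_A = 5985 − 4530 = 1455; ΔP_B = 13 − 8 = 5.
Midpoints: Q̄_A = 5257.5, P̄_B = 10.50.
ε = (ΔQ_A/Q̄_A)/(ΔP_B/P̄_B) = (1455/5257.5)/(5/10.50) ≈ 0.581.
ε > 0: laptops and tablets are substitutes.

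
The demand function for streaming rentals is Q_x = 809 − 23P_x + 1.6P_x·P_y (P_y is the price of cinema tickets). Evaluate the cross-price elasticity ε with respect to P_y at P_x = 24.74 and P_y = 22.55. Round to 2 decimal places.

At P_x = 24.74 and P_y = 22.55: Q_x = 1132.599.
∂Q_x/∂P_y = 1.6P_x = 1.6(24.74) = 39.5840.
ε = (∂Q_x/∂P_y)(P_y/Q_x) = 39.5840 × (22.55/1132.599) ≈ 0.79.
ε > 0: substitutes.

0.79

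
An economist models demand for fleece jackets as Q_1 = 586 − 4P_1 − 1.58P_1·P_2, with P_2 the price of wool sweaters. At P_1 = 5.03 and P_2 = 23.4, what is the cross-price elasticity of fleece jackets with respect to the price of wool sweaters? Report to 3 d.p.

-0.490

At P_1 = 5.03 and P_2 = 23.4: Q_1 = 379.911.
∂Q_1/∂P_2 = -1.58P_1 = -1.58(5.03) = -7.9474.
ε = (∂Q_1/∂P_2)(P_2/Q_1) = -7.9474 × (23.4/379.911) ≈ -0.490.
ε < 0: complements.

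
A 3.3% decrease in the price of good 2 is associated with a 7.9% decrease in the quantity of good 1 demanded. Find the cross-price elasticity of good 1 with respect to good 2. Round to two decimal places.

ε = (%ΔQ of good 1) / (%ΔP of good 2) = (-7.9%) / (-3.3%) ≈ 2.39.
Positive cross-price elasticity: substitutes.

2.39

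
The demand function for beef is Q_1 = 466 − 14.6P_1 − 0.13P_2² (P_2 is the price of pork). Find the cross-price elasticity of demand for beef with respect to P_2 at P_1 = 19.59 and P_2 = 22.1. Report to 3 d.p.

-1.090

At P_1 = 19.59 and P_2 = 22.1: Q_1 = 116.493.
∂Q_1/∂P_2 = -0.26P_2 = -0.26(22.1) = -5.7460.
ε = (∂Q_1/∂P_2)(P_2/Q_1) = -5.7460 × (22.1/116.493) ≈ -1.090.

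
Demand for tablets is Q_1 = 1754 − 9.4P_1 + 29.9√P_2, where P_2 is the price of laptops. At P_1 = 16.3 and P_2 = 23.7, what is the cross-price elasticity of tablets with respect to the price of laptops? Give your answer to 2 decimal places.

0.04

At P_1 = 16.3 and P_2 = 23.7: Q_1 = 1746.341.
∂Q_1/∂P_2 = 29.9/(2√P_2) = 29.9/(2√23.7) = 3.0709.
ε = (∂Q_1/∂P_2)(P_2/Q_1) = 3.0709 × (23.7/1746.341) ≈ 0.04.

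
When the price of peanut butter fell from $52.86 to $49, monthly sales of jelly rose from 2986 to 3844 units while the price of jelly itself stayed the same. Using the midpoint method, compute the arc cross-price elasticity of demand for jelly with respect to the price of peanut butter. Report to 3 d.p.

-3.315

ΔQ_A = 3844 − 2986 = 858; ΔP_B = 49 − 52.86 = -3.86.
Midpoints: Q̄_A = 3415.0, P̄_B = 50.93.
ε = (ΔQ_A/Q̄_A)/(ΔP_B/P̄_B) = (858/3415.0)/(-3.86/50.93) ≈ -3.315.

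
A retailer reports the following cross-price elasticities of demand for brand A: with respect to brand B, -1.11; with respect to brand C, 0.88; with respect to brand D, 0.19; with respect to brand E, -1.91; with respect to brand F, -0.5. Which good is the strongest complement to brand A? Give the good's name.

brand E

Complements have ε < 0. The most negative value is -1.91 (brand E).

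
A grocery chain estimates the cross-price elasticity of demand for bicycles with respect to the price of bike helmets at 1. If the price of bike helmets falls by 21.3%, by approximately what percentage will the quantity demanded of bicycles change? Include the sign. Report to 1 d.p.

-21.3%

%ΔQ ≈ ε × %ΔP of bike helmets = 1 × (-21.3%) = -21.3%.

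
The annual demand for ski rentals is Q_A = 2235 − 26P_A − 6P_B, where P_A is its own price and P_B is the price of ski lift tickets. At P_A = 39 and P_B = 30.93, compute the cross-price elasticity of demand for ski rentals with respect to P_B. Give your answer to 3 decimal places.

-0.179

At P_A = 39 and P_B = 30.93: Q_A = 1035.42.
∂Q_A/∂P_B = -6.
ε = (∂Q_A/∂P_B)(P_B/Q_A) = -6 × (30.93/1035.42) ≈ -0.179.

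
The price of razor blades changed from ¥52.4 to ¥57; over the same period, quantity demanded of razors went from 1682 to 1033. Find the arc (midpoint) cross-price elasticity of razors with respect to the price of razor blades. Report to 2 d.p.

-5.69

ΔQ_A = 1033 − 1682 = -649; ΔP_B = 57 − 52.4 = 4.6.
Midpoints: Q̄_A = 1357.5, P̄_B = 54.70.
ε = (ΔQ_A/Q̄_A)/(ΔP_B/P̄_B) = (-649/1357.5)/(4.6/54.70) ≈ -5.69.
ε < 0: razors and razor blades are complements.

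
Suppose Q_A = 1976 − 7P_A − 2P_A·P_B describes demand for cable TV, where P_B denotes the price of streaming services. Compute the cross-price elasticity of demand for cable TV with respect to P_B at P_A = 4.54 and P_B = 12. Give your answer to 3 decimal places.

At P_A = 4.54 and P_B = 12: Q_A = 1835.26.
∂Q_A/∂P_B = -2P_A = -2(4.54) = -9.0800.
ε = (∂Q_A/∂P_B)(P_B/Q_A) = -9.0800 × (12/1835.26) ≈ -0.059.
ε < 0: complements.

-0.059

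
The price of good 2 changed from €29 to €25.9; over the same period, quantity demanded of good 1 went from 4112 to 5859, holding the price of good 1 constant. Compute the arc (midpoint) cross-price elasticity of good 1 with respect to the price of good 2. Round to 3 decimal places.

-3.103

ΔQ_1 = 5859 − 4112 = 1747; ΔP_2 = 25.9 − 29 = -3.1.
Midpoints: Q̄_1 = 4985.5, P̄_2 = 27.45.
ε = (ΔQ_1/Q̄_1)/(ΔP_2/P̄_2) = (1747/4985.5)/(-3.1/27.45) ≈ -3.103.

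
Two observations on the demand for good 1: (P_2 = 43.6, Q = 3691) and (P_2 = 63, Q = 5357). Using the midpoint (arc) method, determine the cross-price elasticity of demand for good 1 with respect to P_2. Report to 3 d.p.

ΔQ_1 = 5357 − 3691 = 1666; ΔP_2 = 63 − 43.6 = 19.4.
Midpoints: Q̄_1 = 4524.0, P̄_2 = 53.30.
ε = (ΔQ_1/Q̄_1)/(ΔP_2/P̄_2) = (1666/4524.0)/(19.4/53.30) ≈ 1.012.

1.012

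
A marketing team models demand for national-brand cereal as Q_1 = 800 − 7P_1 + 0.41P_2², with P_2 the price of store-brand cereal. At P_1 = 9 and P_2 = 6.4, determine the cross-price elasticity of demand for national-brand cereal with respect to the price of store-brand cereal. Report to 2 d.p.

0.04

At P_1 = 9 and P_2 = 6.4: Q_1 = 753.794.
∂Q_1/∂P_2 = 0.82P_2 = 0.82(6.4) = 5.2480.
ε = (∂Q_1/∂P_2)(P_2/Q_1) = 5.2480 × (6.4/753.794) ≈ 0.04.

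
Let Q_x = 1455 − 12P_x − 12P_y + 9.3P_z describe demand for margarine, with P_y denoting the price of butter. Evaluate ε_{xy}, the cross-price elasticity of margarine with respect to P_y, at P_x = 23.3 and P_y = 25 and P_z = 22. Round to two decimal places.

At P_x = 23.3 and P_y = 25 and P_z = 22: Q_x = 1080.
∂Q_x/∂P_y = -12.
ε = (∂Q_x/∂P_y)(P_y/Q_x) = -12 × (25/1080) ≈ -0.28.

-0.28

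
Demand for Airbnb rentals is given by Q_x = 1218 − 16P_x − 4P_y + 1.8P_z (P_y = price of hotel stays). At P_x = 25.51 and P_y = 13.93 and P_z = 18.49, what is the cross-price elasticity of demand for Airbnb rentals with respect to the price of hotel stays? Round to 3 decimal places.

At P_x = 25.51 and P_y = 13.93 and P_z = 18.49: Q_x = 787.402.
∂Q_x/∂P_y = -4.
ε = (∂Q_x/∂P_y)(P_y/Q_x) = -4 × (13.93/787.402) ≈ -0.071.
Since ε < 0, Airbnb rentals and hotel stays are complements.

-0.071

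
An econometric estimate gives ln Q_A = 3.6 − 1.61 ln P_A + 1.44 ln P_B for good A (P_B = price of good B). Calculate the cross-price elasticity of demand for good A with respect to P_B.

1.44

In a log-linear (constant-elasticity) demand function, the coefficient on ln P_B is the cross-price elasticity.
ε = 1.44. Positive, so good A and good B are substitutes.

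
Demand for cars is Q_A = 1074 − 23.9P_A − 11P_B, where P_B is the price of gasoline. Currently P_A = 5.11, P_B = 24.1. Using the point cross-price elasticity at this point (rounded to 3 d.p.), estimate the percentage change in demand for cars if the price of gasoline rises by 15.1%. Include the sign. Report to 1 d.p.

-5.8%

At P_A = 5.11, P_B = 24.1: Q_A = 686.771.
∂Q_A/∂P_B = -11.
ε = (∂Q_A/∂P_B)(P_B/Q_A) = -11.0000 × 24.1/686.771 ≈ -0.386.
%ΔQ_A ≈ ε × %ΔP_B = -0.386 × (15.1%) = -5.8%.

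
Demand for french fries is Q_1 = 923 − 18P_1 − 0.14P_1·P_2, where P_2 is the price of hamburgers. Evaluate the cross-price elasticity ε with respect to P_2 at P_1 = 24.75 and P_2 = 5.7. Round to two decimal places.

-0.04

At P_1 = 24.75 and P_2 = 5.7: Q_1 = 457.750.
∂Q_1/∂P_2 = -0.14P_1 = -0.14(24.75) = -3.4650.
ε = (∂Q_1/∂P_2)(P_2/Q_1) = -3.4650 × (5.7/457.750) ≈ -0.04.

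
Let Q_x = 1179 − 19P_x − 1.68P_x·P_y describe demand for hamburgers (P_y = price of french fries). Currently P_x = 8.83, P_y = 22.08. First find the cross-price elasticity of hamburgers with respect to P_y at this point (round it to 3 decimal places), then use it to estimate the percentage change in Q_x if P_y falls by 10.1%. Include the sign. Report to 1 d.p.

At P_x = 8.83, P_y = 22.08: Q_x = 683.686.
∂Q_x/∂P_y = -1.68P_x = -14.8344.
ε = (∂Q_x/∂P_y)(P_y/Q_x) = -14.8344 × 22.08/683.686 ≈ -0.479.
%ΔQ_x ≈ ε × %ΔP_y = -0.479 × (-10.1%) = 4.8%.

4.8%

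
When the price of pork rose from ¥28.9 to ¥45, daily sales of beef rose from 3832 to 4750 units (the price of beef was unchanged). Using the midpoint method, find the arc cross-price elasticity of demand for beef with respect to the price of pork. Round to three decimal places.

ΔQ_A = 4750 − 3832 = 918; ΔP_B = 45 − 28.9 = 16.1.
Midpoints: Q̄_A = 4291.0, P̄_B = 36.95.
ε = (ΔQ_A/Q̄_A)/(ΔP_B/P̄_B) = (918/4291.0)/(16.1/36.95) ≈ 0.491.

0.491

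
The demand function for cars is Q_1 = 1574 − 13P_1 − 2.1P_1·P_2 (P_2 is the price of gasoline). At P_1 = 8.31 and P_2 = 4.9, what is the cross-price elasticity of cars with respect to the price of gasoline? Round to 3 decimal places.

At P_1 = 8.31 and P_2 = 4.9: Q_1 = 1380.460.
∂Q_1/∂P_2 = -2.1P_1 = -2.1(8.31) = -17.4510.
ε = (∂Q_1/∂P_2)(P_2/Q_1) = -17.4510 × (4.9/1380.460) ≈ -0.062.
ε < 0: complements.

-0.062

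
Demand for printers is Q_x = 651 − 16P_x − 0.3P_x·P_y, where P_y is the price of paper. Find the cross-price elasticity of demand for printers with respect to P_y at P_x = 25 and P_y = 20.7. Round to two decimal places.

At P_x = 25 and P_y = 20.7: Q_x = 95.75.
∂Q_x/∂P_y = -0.3P_x = -0.3(25) = -7.5000.
ε = (∂Q_x/∂P_y)(P_y/Q_x) = -7.5000 × (20.7/95.75) ≈ -1.62.
ε < 0: complements.

-1.62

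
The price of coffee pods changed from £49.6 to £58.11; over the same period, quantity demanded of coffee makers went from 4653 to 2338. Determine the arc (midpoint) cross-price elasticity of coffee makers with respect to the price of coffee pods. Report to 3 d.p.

-4.191

ΔQ_A = 2338 − 4653 = -2315; ΔP_B = 58.11 − 49.6 = 8.51.
Midpoints: Q̄_A = 3495.5, P̄_B = 53.86.
ε = (ΔQ_A/Q̄_A)/(ΔP_B/P̄_B) = (-2315/3495.5)/(8.51/53.86) ≈ -4.191.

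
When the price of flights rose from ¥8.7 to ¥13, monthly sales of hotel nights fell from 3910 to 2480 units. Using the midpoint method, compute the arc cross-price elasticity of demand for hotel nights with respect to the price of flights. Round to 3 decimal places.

-1.129

ΔQ_A = 2480 − 3910 = -1430; ΔP_B = 13 − 8.7 = 4.3.
Midpoints: Q̄_A = 3195.0, P̄_B = 10.85.
ε = (ΔQ_A/Q̄_A)/(ΔP_B/P̄_B) = (-1430/3195.0)/(4.3/10.85) ≈ -1.129.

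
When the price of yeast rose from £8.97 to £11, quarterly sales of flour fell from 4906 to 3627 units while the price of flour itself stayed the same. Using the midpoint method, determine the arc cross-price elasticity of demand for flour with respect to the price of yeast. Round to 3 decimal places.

ΔQ_A = 3627 − 4906 = -1279; ΔP_B = 11 − 8.97 = 2.03.
Midpoints: Q̄_A = 4266.5, P̄_B = 9.98.
ε = (ΔQ_A/Q̄_A)/(ΔP_B/P̄_B) = (-1279/4266.5)/(2.03/9.98) ≈ -1.475.

-1.475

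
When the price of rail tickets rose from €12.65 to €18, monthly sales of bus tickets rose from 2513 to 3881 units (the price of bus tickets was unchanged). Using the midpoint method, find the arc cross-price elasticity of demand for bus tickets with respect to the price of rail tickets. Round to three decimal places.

ΔQ_A = 3881 − 2513 = 1368; ΔP_B = 18 − 12.65 = 5.35.
Midpoints: Q̄_A = 3197.0, P̄_B = 15.32.
ε = (ΔQ_A/Q̄_A)/(ΔP_B/P̄_B) = (1368/3197.0)/(5.35/15.32) ≈ 1.226.

1.226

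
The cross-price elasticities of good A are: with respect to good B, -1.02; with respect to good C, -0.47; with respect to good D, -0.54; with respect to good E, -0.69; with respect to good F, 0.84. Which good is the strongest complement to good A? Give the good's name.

Complements have ε < 0. The most negative value is -1.02 (good B).

good B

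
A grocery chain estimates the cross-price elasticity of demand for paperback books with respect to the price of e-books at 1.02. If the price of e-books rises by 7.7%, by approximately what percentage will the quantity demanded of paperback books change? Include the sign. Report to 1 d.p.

7.9%

%ΔQ ≈ ε × %ΔP of e-books = 1.02 × (7.7%) = 7.9%.
Demand for paperback books rises by about 7.9%.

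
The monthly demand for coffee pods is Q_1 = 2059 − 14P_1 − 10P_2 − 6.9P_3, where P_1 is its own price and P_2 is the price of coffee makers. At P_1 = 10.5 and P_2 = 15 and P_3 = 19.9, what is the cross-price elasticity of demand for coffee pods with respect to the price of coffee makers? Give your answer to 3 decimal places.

-0.092

At P_1 = 10.5 and P_2 = 15 and P_3 = 19.9: Q_1 = 1624.69.
∂Q_1/∂P_2 = -10.
ε = (∂Q_1/∂P_2)(P_2/Q_1) = -10 × (15/1624.69) ≈ -0.092.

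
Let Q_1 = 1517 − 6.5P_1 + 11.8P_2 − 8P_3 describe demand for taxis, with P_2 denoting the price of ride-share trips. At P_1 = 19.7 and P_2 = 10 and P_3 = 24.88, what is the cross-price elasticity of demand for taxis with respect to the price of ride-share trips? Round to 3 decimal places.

0.090

At P_1 = 19.7 and P_2 = 10 and P_3 = 24.88: Q_1 = 1307.91.
∂Q_1/∂P_2 = 11.8.
ε = (∂Q_1/∂P_2)(P_2/Q_1) = 11.8 × (10/1307.91) ≈ 0.090.
Since ε > 0, taxis and ride-share trips are substitutes.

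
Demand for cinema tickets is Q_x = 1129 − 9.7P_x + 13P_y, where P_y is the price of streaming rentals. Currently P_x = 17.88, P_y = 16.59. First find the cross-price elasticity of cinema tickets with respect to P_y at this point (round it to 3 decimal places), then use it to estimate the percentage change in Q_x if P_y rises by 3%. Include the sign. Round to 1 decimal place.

At P_x = 17.88, P_y = 16.59: Q_x = 1171.234.
∂Q_x/∂P_y = 13.
ε = (∂Q_x/∂P_y)(P_y/Q_x) = 13.0000 × 16.59/1171.234 ≈ 0.184.
%ΔQ_x ≈ ε × %ΔP_y = 0.184 × (3%) = 0.6%.

0.6%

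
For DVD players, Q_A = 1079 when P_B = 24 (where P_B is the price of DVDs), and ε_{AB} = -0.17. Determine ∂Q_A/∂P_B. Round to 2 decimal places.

ε = (∂Q_A/∂P_B)·(P_B/Q_A) ⇒ ∂Q_A/∂P_B = ε·Q_A/P_B = -0.17 × 1079/24 ≈ -7.64.

-7.64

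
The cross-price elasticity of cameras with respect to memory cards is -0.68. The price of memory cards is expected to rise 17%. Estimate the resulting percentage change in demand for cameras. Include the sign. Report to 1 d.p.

-11.6%

%ΔQ ≈ ε × %ΔP of memory cards = -0.68 × (17%) = -11.6%.
Demand for cameras falls by about 11.6%.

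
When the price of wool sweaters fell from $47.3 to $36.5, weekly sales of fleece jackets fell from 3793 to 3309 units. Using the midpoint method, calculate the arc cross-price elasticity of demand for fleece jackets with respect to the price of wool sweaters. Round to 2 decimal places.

ΔQ_A = 3309 − 3793 = -484; ΔP_B = 36.5 − 47.3 = -10.8.
Midpoints: Q̄_A = 3551.0, P̄_B = 41.90.
ε = (ΔQ_A/Q̄_A)/(ΔP_B/P̄_B) = (-484/3551.0)/(-10.8/41.90) ≈ 0.53.

0.53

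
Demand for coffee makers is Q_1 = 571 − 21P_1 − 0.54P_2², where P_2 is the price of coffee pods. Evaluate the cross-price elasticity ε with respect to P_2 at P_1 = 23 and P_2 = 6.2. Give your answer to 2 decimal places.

At P_1 = 23 and P_2 = 6.2: Q_1 = 67.242.
∂Q_1/∂P_2 = -1.08P_2 = -1.08(6.2) = -6.6960.
ε = (∂Q_1/∂P_2)(P_2/Q_1) = -6.6960 × (6.2/67.242) ≈ -0.62.

-0.62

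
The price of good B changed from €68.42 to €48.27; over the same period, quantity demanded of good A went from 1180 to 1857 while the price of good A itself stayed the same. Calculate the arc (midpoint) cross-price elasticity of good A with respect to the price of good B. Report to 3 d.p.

-1.291

ΔQ_A = 1857 − 1180 = 677; ΔP_B = 48.27 − 68.42 = -20.15.
Midpoints: Q̄_A = 1518.5, P̄_B = 58.34.
ε = (ΔQ_A/Q̄_A)/(ΔP_B/P̄_B) = (677/1518.5)/(-20.15/58.34) ≈ -1.291.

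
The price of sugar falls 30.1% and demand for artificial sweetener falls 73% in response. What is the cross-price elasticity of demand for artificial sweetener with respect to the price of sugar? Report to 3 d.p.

2.425

ε = (%ΔQ of artificial sweetener) / (%ΔP of sugar) = (-73%) / (-30.1%) ≈ 2.425.
Positive cross-price elasticity: substitutes.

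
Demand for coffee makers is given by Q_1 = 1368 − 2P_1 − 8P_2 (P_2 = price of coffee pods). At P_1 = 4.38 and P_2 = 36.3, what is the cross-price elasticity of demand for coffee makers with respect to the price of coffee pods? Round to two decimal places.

-0.27

At P_1 = 4.38 and P_2 = 36.3: Q_1 = 1068.84.
∂Q_1/∂P_2 = -8.
ε = (∂Q_1/∂P_2)(P_2/Q_1) = -8 × (36.3/1068.84) ≈ -0.27.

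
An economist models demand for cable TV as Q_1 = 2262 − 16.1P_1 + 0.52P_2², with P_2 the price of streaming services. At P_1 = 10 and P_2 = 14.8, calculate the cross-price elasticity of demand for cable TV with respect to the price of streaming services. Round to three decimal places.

At P_1 = 10 and P_2 = 14.8: Q_1 = 2214.901.
∂Q_1/∂P_2 = 1.04P_2 = 1.04(14.8) = 15.3920.
ε = (∂Q_1/∂P_2)(P_2/Q_1) = 15.3920 × (14.8/2214.901) ≈ 0.103.
ε > 0: substitutes.

0.103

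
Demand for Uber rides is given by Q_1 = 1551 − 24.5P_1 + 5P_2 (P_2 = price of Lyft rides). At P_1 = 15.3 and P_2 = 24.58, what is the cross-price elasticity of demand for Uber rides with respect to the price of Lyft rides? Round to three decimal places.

0.095

At P_1 = 15.3 and P_2 = 24.58: Q_1 = 1299.05.
∂Q_1/∂P_2 = 5.
ε = (∂Q_1/∂P_2)(P_2/Q_1) = 5 × (24.58/1299.05) ≈ 0.095.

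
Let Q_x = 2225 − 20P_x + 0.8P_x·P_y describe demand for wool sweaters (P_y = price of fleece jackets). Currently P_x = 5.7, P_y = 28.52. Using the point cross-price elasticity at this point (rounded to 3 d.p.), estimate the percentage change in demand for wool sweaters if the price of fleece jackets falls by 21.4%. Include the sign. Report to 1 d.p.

At P_x = 5.7, P_y = 28.52: Q_x = 2241.051.
∂Q_x/∂P_y = 0.8P_x = 4.5600.
ε = (∂Q_x/∂P_y)(P_y/Q_x) = 4.5600 × 28.52/2241.051 ≈ 0.058.
%ΔQ_x ≈ ε × %ΔP_y = 0.058 × (-21.4%) = -1.2%.

-1.2%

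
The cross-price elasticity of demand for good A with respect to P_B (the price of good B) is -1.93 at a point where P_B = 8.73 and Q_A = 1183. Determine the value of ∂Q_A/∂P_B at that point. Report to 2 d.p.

ε = (∂Q_A/∂P_B)·(P_B/Q_A) ⇒ ∂Q_A/∂P_B = ε·Q_A/P_B = -1.93 × 1183/8.73 ≈ -261.53.

-261.53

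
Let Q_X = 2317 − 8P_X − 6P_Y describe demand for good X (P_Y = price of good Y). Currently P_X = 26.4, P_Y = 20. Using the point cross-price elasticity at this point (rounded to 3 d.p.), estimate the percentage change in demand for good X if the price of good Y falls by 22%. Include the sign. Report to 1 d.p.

1.3%

At P_X = 26.4, P_Y = 20: Q_X = 1985.8.
∂Q_X/∂P_Y = -6.
ε = (∂Q_X/∂P_Y)(P_Y/Q_X) = -6.0000 × 20/1985.8 ≈ -0.060.
%ΔQ_X ≈ ε × %ΔP_Y = -0.060 × (-22%) = 1.3%.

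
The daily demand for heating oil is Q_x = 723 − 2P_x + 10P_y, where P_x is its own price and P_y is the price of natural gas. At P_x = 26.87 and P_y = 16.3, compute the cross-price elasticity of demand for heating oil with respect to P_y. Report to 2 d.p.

At P_x = 26.87 and P_y = 16.3: Q_x = 832.26.
∂Q_x/∂P_y = 10.
ε = (∂Q_x/∂P_y)(P_y/Q_x) = 10 × (16.3/832.26) ≈ 0.20.

0.20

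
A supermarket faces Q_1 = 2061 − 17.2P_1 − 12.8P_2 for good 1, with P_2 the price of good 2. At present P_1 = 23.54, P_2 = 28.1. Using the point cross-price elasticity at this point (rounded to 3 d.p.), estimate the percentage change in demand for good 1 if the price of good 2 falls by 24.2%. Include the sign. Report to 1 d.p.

6.7%

At P_1 = 23.54, P_2 = 28.1: Q_1 = 1296.432.
∂Q_1/∂P_2 = -12.8.
ε = (∂Q_1/∂P_2)(P_2/Q_1) = -12.8000 × 28.1/1296.432 ≈ -0.277.
%ΔQ_1 ≈ ε × %ΔP_2 = -0.277 × (-24.2%) = 6.7%.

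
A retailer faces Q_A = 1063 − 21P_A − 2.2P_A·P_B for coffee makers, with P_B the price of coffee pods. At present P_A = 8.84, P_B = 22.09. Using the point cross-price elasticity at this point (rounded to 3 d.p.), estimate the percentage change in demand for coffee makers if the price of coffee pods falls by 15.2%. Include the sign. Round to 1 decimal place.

At P_A = 8.84, P_B = 22.09: Q_A = 447.754.
∂Q_A/∂P_B = -2.2P_A = -19.4480.
ε = (∂Q_A/∂P_B)(P_B/Q_A) = -19.4480 × 22.09/447.754 ≈ -0.959.
%ΔQ_A ≈ ε × %ΔP_B = -0.959 × (-15.2%) = 14.6%.

14.6%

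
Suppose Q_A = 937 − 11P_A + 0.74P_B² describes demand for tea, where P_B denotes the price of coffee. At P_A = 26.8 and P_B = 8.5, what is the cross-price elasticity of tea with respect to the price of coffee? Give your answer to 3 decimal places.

0.154

At P_A = 26.8 and P_B = 8.5: Q_A = 695.665.
∂Q_A/∂P_B = 1.48P_B = 1.48(8.5) = 12.5800.
ε = (∂Q_A/∂P_B)(P_B/Q_A) = 12.5800 × (8.5/695.665) ≈ 0.154.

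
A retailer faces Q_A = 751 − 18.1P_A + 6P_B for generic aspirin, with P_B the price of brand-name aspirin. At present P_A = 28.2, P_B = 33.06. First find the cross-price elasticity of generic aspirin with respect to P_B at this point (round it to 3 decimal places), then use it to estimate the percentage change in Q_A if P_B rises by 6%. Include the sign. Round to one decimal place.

At P_A = 28.2, P_B = 33.06: Q_A = 438.94.
∂Q_A/∂P_B = 6.
ε = (∂Q_A/∂P_B)(P_B/Q_A) = 6.0000 × 33.06/438.94 ≈ 0.452.
%ΔQ_A ≈ ε × %ΔP_B = 0.452 × (6%) = 2.7%.

2.7%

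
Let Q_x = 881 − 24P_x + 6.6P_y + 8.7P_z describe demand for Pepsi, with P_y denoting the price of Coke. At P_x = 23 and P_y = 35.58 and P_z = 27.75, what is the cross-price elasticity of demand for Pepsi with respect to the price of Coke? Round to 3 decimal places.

At P_x = 23 and P_y = 35.58 and P_z = 27.75: Q_x = 805.253.
∂Q_x/∂P_y = 6.6.
ε = (∂Q_x/∂P_y)(P_y/Q_x) = 6.6 × (35.58/805.253) ≈ 0.292.
Since ε > 0, Pepsi and Coke are substitutes.

0.292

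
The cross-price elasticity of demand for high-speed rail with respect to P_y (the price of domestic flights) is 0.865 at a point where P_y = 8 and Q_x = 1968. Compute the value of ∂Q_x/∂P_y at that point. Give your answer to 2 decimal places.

212.79

ε = (∂Q_x/∂P_y)·(P_y/Q_x) ⇒ ∂Q_x/∂P_y = ε·Q_x/P_y = 0.865 × 1968/8 ≈ 212.79.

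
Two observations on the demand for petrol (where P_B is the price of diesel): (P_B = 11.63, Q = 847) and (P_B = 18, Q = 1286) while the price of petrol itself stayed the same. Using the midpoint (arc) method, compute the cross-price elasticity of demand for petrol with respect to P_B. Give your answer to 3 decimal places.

ΔQ_A = 1286 − 847 = 439; ΔP_B = 18 − 11.63 = 6.37.
Midpoints: Q̄_A = 1066.5, P̄_B = 14.82.
ε = (ΔQ_A/Q̄_A)/(ΔP_B/P̄_B) = (439/1066.5)/(6.37/14.82) ≈ 0.957.
ε > 0: petrol and diesel are substitutes.

0.957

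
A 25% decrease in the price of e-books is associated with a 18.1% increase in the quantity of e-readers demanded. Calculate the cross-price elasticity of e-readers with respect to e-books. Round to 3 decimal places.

-0.724

ε = (%ΔQ of e-readers) / (%ΔP of e-books) = (18.1%) / (-25%) ≈ -0.724.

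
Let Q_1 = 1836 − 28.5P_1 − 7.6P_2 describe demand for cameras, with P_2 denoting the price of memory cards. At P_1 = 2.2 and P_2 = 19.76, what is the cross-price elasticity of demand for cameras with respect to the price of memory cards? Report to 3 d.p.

-0.093

At P_1 = 2.2 and P_2 = 19.76: Q_1 = 1623.124.
∂Q_1/∂P_2 = -7.6.
ε = (∂Q_1/∂P_2)(P_2/Q_1) = -7.6 × (19.76/1623.124) ≈ -0.093.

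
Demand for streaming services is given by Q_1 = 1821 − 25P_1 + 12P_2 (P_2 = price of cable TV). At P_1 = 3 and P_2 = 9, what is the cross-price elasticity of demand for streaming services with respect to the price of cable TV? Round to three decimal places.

0.058

At P_1 = 3 and P_2 = 9: Q_1 = 1854.
∂Q_1/∂P_2 = 12.
ε = (∂Q_1/∂P_2)(P_2/Q_1) = 12 × (9/1854) ≈ 0.058.
Since ε > 0, streaming services and cable TV are substitutes.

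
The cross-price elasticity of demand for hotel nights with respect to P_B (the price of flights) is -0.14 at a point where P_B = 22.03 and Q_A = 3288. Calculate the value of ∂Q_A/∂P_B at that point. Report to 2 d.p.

-20.90

ε = (∂Q_A/∂P_B)·(P_B/Q_A) ⇒ ∂Q_A/∂P_B = ε·Q_A/P_B = -0.14 × 3288/22.03 ≈ -20.90.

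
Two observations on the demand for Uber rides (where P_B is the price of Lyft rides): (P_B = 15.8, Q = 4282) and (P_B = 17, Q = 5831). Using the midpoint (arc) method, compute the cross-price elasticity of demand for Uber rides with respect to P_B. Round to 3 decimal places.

ΔQ_A = 5831 − 4282 = 1549; ΔP_B = 17 − 15.8 = 1.2.
Midpoints: Q̄_A = 5056.5, P̄_B = 16.40.
ε = (ΔQ_A/Q̄_A)/(ΔP_B/P̄_B) = (1549/5056.5)/(1.2/16.40) ≈ 4.187.

4.187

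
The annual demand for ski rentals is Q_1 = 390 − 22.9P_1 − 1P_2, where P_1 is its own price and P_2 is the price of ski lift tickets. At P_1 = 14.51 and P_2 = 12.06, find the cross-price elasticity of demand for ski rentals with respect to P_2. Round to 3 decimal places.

-0.264

At P_1 = 14.51 and P_2 = 12.06: Q_1 = 45.661.
∂Q_1/∂P_2 = -1.
ε = (∂Q_1/∂P_2)(P_2/Q_1) = -1 × (12.06/45.661) ≈ -0.264.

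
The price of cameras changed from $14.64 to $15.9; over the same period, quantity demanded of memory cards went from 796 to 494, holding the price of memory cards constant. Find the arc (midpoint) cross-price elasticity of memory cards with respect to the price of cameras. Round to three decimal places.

-5.674

ΔQ_A = 494 − 796 = -302; ΔP_B = 15.9 − 14.64 = 1.26.
Midpoints: Q̄_A = 645.0, P̄_B = 15.27.
ε = (ΔQ_A/Q̄_A)/(ΔP_B/P̄_B) = (-302/645.0)/(1.26/15.27) ≈ -5.674.
ε < 0: memory cards and cameras are complements.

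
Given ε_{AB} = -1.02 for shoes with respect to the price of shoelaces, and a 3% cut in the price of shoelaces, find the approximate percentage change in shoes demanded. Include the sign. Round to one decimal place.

%ΔQ ≈ ε × %ΔP of shoelaces = -1.02 × (-3%) = 3.1%.
Demand for shoes rises by about 3.1%.

3.1%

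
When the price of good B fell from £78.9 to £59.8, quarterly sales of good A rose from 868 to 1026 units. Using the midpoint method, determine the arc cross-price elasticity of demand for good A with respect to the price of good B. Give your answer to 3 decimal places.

ΔQ_A = 1026 − 868 = 158; ΔP_B = 59.8 − 78.9 = -19.1.
Midpoints: Q̄_A = 947.0, P̄_B = 69.35.
ε = (ΔQ_A/Q̄_A)/(ΔP_B/P̄_B) = (158/947.0)/(-19.1/69.35) ≈ -0.606.
ε < 0: good A and good B are complements.

-0.606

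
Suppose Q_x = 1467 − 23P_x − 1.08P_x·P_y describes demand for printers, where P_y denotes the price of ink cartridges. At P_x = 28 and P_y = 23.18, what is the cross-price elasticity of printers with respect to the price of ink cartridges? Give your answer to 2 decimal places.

At P_x = 28 and P_y = 23.18: Q_x = 122.037.
∂Q_x/∂P_y = -1.08P_x = -1.08(28) = -30.2400.
ε = (∂Q_x/∂P_y)(P_y/Q_x) = -30.2400 × (23.18/122.037) ≈ -5.74.
ε < 0: complements.

-5.74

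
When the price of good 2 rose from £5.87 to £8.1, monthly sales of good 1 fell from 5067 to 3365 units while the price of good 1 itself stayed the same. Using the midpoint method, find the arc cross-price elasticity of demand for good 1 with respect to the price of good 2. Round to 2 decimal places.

-1.26

ΔQ_1 = 3365 − 5067 = -1702; ΔP_2 = 8.1 − 5.87 = 2.23.
Midpoints: Q̄_1 = 4216.0, P̄_2 = 6.98.
ε = (ΔQ_1/Q̄_1)/(ΔP_2/P̄_2) = (-1702/4216.0)/(2.23/6.98) ≈ -1.26.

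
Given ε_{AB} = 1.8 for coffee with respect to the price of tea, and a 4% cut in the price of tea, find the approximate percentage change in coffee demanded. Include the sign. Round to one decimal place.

-7.2%

%ΔQ ≈ ε × %ΔP of tea = 1.8 × (-4%) = -7.2%.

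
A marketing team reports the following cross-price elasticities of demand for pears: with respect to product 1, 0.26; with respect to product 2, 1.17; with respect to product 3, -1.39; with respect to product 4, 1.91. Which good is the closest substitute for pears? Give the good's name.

Substitutes have ε > 0. Among the positive values, 1.91 (product 4) is largest.

product 4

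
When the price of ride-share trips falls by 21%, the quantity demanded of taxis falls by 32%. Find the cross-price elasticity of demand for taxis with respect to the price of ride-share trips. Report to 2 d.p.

1.52

ε = (%ΔQ of taxis) / (%ΔP of ride-share trips) = (-32%) / (-21%) ≈ 1.52.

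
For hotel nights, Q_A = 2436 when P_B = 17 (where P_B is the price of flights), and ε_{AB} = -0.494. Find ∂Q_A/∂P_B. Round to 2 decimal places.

-70.79

ε = (∂Q_A/∂P_B)·(P_B/Q_A) ⇒ ∂Q_A/∂P_B = ε·Q_A/P_B = -0.494 × 2436/17 ≈ -70.79.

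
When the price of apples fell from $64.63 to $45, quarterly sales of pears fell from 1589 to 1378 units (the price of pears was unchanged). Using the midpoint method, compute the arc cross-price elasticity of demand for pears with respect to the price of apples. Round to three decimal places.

ΔQ_A = 1378 − 1589 = -211; ΔP_B = 45 − 64.63 = -19.63.
Midpoints: Q̄_A = 1483.5, P̄_B = 54.81.
ε = (ΔQ_A/Q̄_A)/(ΔP_B/P̄_B) = (-211/1483.5)/(-19.63/54.81) ≈ 0.397.

0.397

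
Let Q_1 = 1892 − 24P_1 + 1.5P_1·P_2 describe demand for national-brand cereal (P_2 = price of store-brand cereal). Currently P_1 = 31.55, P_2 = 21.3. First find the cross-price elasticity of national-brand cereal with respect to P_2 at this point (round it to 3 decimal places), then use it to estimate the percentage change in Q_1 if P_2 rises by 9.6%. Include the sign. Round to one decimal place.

At P_1 = 31.55, P_2 = 21.3: Q_1 = 2142.823.
∂Q_1/∂P_2 = 1.5P_1 = 47.3250.
ε = (∂Q_1/∂P_2)(P_2/Q_1) = 47.3250 × 21.3/2142.823 ≈ 0.470.
%ΔQ_1 ≈ ε × %ΔP_2 = 0.470 × (9.6%) = 4.5%.

4.5%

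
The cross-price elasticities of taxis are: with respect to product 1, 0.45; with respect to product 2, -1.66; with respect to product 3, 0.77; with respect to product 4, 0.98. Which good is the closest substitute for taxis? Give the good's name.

product 4

Substitutes have ε > 0. Among the positive values, 0.98 (product 4) is largest.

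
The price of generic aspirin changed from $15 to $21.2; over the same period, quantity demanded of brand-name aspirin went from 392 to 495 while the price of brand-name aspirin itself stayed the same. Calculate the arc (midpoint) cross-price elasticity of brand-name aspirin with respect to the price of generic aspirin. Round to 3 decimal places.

ΔQ_A = 495 − 392 = 103; ΔP_B = 21.2 − 15 = 6.2.
Midpoints: Q̄_A = 443.5, P̄_B = 18.10.
ε = (ΔQ_A/Q̄_A)/(ΔP_B/P̄_B) = (103/443.5)/(6.2/18.10) ≈ 0.678.

0.678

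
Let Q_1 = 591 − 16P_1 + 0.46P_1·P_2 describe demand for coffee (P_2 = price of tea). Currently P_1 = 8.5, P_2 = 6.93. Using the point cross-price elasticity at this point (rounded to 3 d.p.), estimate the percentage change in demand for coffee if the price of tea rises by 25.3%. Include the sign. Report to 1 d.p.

1.4%

At P_1 = 8.5, P_2 = 6.93: Q_1 = 482.096.
∂Q_1/∂P_2 = 0.46P_1 = 3.9100.
ε = (∂Q_1/∂P_2)(P_2/Q_1) = 3.9100 × 6.93/482.096 ≈ 0.056.
%ΔQ_1 ≈ ε × %ΔP_2 = 0.056 × (25.3%) = 1.4%.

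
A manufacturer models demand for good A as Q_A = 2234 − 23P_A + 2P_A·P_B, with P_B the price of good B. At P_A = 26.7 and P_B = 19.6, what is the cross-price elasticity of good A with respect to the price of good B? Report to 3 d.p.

0.393

At P_A = 26.7 and P_B = 19.6: Q_A = 2666.54.
∂Q_A/∂P_B = 2P_A = 2(26.7) = 53.4000.
ε = (∂Q_A/∂P_B)(P_B/Q_A) = 53.4000 × (19.6/2666.54) ≈ 0.393.
ε > 0: substitutes.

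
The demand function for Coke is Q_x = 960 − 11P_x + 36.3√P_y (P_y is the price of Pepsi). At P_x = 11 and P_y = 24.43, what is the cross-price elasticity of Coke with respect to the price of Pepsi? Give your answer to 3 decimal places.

At P_x = 11 and P_y = 24.43: Q_x = 1018.419.
∂Q_x/∂P_y = 36.3/(2√P_y) = 36.3/(2√24.43) = 3.6721.
ε = (∂Q_x/∂P_y)(P_y/Q_x) = 3.6721 × (24.43/1018.419) ≈ 0.088.

0.088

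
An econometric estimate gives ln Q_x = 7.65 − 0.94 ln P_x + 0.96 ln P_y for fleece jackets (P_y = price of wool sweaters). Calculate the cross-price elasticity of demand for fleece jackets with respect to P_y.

In a log-linear (constant-elasticity) demand function, the coefficient on ln P_y is the cross-price elasticity.
ε = 0.96. Positive, so fleece jackets and wool sweaters are substitutes.

0.96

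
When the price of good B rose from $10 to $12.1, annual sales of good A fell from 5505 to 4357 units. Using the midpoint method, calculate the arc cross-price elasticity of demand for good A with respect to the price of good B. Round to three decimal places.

-1.225

ΔQ_A = 4357 − 5505 = -1148; ΔP_B = 12.1 − 10 = 2.1.
Midpoints: Q̄_A = 4931.0, P̄_B = 11.05.
ε = (ΔQ_A/Q̄_A)/(ΔP_B/P̄_B) = (-1148/4931.0)/(2.1/11.05) ≈ -1.225.
ε < 0: good A and good B are complements.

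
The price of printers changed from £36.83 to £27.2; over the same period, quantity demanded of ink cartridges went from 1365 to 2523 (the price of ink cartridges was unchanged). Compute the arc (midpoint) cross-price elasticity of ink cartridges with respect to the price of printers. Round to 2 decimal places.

ΔQ_A = 2523 − 1365 = 1158; ΔP_B = 27.2 − 36.83 = -9.63.
Midpoints: Q̄_A = 1944.0, P̄_B = 32.02.
ε = (ΔQ_A/Q̄_A)/(ΔP_B/P̄_B) = (1158/1944.0)/(-9.63/32.02) ≈ -1.98.

-1.98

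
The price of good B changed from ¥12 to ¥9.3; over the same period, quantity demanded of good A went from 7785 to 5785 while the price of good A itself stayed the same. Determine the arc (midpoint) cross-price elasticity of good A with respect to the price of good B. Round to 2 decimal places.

1.16

ΔQ_A = 5785 − 7785 = -2000; ΔP_B = 9.3 − 12 = -2.7.
Midpoints: Q̄_A = 6785.0, P̄_B = 10.65.
ε = (ΔQ_A/Q̄_A)/(ΔP_B/P̄_B) = (-2000/6785.0)/(-2.7/10.65) ≈ 1.16.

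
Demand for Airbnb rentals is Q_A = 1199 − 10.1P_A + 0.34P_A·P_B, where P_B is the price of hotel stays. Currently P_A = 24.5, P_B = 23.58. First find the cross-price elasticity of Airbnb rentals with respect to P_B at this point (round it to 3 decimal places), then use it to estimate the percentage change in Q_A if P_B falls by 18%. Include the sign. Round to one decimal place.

-3.1%

At P_A = 24.5, P_B = 23.58: Q_A = 1147.971.
∂Q_A/∂P_B = 0.34P_A = 8.3300.
ε = (∂Q_A/∂P_B)(P_B/Q_A) = 8.3300 × 23.58/1147.971 ≈ 0.171.
%ΔQ_A ≈ ε × %ΔP_B = 0.171 × (-18%) = -3.1%.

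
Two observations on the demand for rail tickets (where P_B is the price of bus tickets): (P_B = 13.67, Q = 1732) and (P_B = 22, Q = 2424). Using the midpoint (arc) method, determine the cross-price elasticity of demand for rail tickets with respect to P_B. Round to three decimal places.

0.713

ΔQ_A = 2424 − 1732 = 692; ΔP_B = 22 − 13.67 = 8.33.
Midpoints: Q̄_A = 2078.0, P̄_B = 17.84.
ε = (ΔQ_A/Q̄_A)/(ΔP_B/P̄_B) = (692/2078.0)/(8.33/17.84) ≈ 0.713.
ε > 0: rail tickets and bus tickets are substitutes.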